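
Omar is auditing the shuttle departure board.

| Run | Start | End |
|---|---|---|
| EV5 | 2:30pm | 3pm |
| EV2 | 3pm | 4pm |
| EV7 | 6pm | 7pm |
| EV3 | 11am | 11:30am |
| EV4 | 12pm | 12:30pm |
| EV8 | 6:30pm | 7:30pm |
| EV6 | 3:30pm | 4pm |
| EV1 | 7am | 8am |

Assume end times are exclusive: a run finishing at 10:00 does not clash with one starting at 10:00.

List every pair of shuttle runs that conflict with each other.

Sorted by start: EV1, EV3, EV4, EV5, EV2, EV6, EV7, EV8.
EV3 starts after EV1 ends, so nothing later overlaps EV1 either.
EV4 starts after EV3 ends, so nothing later overlaps EV3 either.
EV5 starts after EV4 ends, so nothing later overlaps EV4 either.
EV2 starts exactly when EV5 ends (back-to-back, no overlap), so nothing later overlaps EV5 either.
EV6 starts before EV2 ends → EV2 and EV6 overlap.
EV7 starts after EV2 ends, so nothing later overlaps EV2 either.
EV7 starts after EV6 ends, so nothing later overlaps EV6 either.
EV8 starts before EV7 ends → EV7 and EV8 overlap.

EV2 & EV6, EV7 & EV8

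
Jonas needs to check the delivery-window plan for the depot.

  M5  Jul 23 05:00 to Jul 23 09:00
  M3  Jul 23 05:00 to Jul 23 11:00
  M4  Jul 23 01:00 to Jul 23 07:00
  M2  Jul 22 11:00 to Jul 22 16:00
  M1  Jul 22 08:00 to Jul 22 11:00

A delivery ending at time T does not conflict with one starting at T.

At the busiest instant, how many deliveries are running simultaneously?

Walk through starts and ends in time order (an end at T is processed before a start at T):
Jul 22 08:00 start M1 → 1
Jul 22 11:00 end M1 → 0
Jul 22 11:00 start M2 → 1
Jul 22 16:00 end M2 → 0
Jul 23 01:00 start M4 → 1
Jul 23 05:00 start M3 → 2
Jul 23 05:00 start M5 → 3
Jul 23 07:00 end M4 → 2
Jul 23 09:00 end M5 → 1
Jul 23 11:00 end M3 → 0
Peak is 3, at Jul 23 05:00 (M3, M4, M5).

3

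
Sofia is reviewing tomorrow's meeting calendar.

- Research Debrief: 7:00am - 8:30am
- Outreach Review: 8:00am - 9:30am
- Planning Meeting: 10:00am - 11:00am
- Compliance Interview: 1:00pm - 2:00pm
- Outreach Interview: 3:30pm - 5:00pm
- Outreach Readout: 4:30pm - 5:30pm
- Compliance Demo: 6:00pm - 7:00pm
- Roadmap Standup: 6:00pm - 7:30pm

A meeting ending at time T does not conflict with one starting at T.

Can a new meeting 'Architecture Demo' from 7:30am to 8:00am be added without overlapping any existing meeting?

Research Debrief: starts 7:00am before Architecture Demo ends 8:00am, and ends 8:30am after Architecture Demo starts 7:30am → overlap.
Outreach Review: starts 8:00am at or after Architecture Demo ends 8:00am → clear.
Planning Meeting: starts 10:00am at or after Architecture Demo ends 8:00am → clear.
Compliance Interview: starts 1:00pm at or after Architecture Demo ends 8:00am → clear.
Outreach Interview: starts 3:30pm at or after Architecture Demo ends 8:00am → clear.
Outreach Readout: starts 4:30pm at or after Architecture Demo ends 8:00am → clear.
Compliance Demo: starts 6:00pm at or after Architecture Demo ends 8:00am → clear.
Roadmap Standup: starts 6:00pm at or after Architecture Demo ends 8:00am → clear.
Architecture Demo overlaps Research Debrief.

No — it overlaps Research Debrief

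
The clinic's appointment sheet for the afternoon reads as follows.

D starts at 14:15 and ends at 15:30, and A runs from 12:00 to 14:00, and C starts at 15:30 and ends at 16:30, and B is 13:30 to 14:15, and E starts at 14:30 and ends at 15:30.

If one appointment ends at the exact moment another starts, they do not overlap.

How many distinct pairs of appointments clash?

2

Two intervals overlap when each starts before the other ends.
Sorted by start: A, B, D, E, C.
B starts before A ends → A and B overlap.
D starts after A ends, so A has no further overlaps.
D starts exactly when B ends (back-to-back, no overlap), so B has no further overlaps.
E starts before D ends → D and E overlap.
C starts exactly when D ends (back-to-back, no overlap).
C starts exactly when E ends (back-to-back, no overlap).
Overlapping pairs: A & B, D & E — 2 in total.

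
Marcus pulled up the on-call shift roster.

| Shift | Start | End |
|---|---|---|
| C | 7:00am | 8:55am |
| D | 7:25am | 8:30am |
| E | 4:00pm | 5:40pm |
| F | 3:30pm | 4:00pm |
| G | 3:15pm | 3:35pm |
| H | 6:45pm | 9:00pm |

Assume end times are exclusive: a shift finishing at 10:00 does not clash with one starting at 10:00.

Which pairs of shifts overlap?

C & D, F & G

Check each pair: they overlap iff neither finishes before the other starts.
Sorted by start: C, D, G, F, E, H.
D starts before C ends → C and D overlap.
G starts after C ends, so C has no further overlaps.
G starts after D ends, so D has no further overlaps.
F starts before G ends → G and F overlap.
E starts after G ends, so G has no further overlaps.
E starts exactly when F ends (back-to-back, no overlap), so F has no further overlaps.
H starts after E ends.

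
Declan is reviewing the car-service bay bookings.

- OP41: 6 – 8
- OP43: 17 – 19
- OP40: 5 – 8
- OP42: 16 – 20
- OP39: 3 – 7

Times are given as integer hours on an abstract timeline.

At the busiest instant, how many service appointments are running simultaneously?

3

Walk through starts and ends in time order (an end at T is processed before a start at T):
3 start OP39 → 1
5 start OP40 → 2
6 start OP41 → 3
7 end OP39 → 2
8 end OP40 → 1
8 end OP41 → 0
16 start OP42 → 1
17 start OP43 → 2
19 end OP43 → 1
20 end OP42 → 0
Peak is 3, at 6 (OP39, OP40, OP41).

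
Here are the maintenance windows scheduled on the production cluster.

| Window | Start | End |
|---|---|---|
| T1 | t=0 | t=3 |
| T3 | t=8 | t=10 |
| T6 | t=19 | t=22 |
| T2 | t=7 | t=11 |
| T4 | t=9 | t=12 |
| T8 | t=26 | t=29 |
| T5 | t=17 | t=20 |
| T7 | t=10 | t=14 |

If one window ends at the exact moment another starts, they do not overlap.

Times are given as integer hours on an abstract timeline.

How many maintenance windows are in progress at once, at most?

3

Sweep the timeline, counting +1 at each start and −1 at each end (ends before starts at a tie):
t=0 start T1 → 1
t=3 end T1 → 0
t=7 start T2 → 1
t=8 start T3 → 2
t=9 start T4 → 3
t=10 end T3 → 2
t=10 start T7 → 3
t=11 end T2 → 2
t=12 end T4 → 1
t=14 end T7 → 0
t=17 start T5 → 1
t=19 start T6 → 2
t=20 end T5 → 1
t=22 end T6 → 0
t=26 start T8 → 1
t=29 end T8 → 0
Peak is 3, at t=9 (T2, T3, T4).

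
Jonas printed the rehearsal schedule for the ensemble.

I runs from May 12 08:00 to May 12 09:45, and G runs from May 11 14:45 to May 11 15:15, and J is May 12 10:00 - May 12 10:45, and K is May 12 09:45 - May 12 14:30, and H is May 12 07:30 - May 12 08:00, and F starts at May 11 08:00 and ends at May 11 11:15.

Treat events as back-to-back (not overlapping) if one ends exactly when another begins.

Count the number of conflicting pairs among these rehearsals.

Sorted by start: F, G, H, I, K, J.
G starts after F ends; F is clear from here.
H starts after G ends; G is clear from here.
I starts exactly when H ends (back-to-back, no overlap); H is clear from here.
K starts exactly when I ends (back-to-back, no overlap); I is clear from here.
J starts before K ends → K and J overlap.
Overlapping pairs: J & K — 1 in total.

1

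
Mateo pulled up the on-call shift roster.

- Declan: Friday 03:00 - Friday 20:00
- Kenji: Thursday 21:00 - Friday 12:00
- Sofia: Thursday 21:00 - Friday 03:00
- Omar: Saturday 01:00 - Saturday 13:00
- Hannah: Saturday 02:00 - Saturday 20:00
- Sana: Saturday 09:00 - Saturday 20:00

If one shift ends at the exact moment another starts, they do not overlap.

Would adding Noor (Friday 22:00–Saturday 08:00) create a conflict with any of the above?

Yes — it overlaps Hannah, Omar

Kenji: ends Friday 12:00 at or before Noor starts Friday 22:00 → clear.
Sofia: ends Friday 03:00 at or before Noor starts Friday 22:00 → clear.
Declan: ends Friday 20:00 at or before Noor starts Friday 22:00 → clear.
Omar: starts Saturday 01:00 before Noor ends Saturday 08:00, and ends Saturday 13:00 after Noor starts Friday 22:00 → overlap.
Hannah: starts Saturday 02:00 before Noor ends Saturday 08:00, and ends Saturday 20:00 after Noor starts Friday 22:00 → overlap.
Sana: starts Saturday 09:00 at or after Noor ends Saturday 08:00 → clear.
Noor overlaps Omar, Hannah.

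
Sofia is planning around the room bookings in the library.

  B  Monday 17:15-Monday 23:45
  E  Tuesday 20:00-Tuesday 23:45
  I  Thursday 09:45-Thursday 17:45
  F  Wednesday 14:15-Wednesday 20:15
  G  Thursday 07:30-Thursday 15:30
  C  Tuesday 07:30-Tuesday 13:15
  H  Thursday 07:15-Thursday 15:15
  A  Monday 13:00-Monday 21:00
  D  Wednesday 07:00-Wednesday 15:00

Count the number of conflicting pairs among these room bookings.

Two intervals overlap when each starts before the other ends.
Sorted by start: A, B, C, E, D, F, H, G, I.
B starts before A ends → A and B overlap.
C starts after A ends — done with A.
C starts after B ends — done with B.
E starts after C ends — done with C.
D starts after E ends — done with E.
F starts before D ends → D and F overlap.
H starts after D ends — done with D.
H starts after F ends — done with F.
G starts before H ends → H and G overlap.
I starts before H ends → H and I overlap.
I starts before G ends → G and I overlap.
Overlapping pairs: A & B, D & F, G & H, G & I, H & I — 5 in total.

5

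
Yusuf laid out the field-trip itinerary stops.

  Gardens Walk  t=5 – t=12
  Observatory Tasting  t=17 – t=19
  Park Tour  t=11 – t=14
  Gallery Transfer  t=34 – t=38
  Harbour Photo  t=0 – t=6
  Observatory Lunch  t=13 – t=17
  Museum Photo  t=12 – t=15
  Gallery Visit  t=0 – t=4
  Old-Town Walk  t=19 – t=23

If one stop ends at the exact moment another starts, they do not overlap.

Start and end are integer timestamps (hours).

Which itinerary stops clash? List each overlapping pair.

Sorted by start: Harbour Photo, Gallery Visit, Gardens Walk, Park Tour, Museum Photo, Observatory Lunch, Observatory Tasting, Old-Town Walk, Gallery Transfer.
Gallery Visit starts before Harbour Photo ends → Harbour Photo and Gallery Visit overlap.
Gardens Walk starts before Harbour Photo ends → Harbour Photo and Gardens Walk overlap.
Park Tour starts after Harbour Photo ends — done with Harbour Photo.
Gardens Walk starts after Gallery Visit ends — done with Gallery Visit.
Park Tour starts before Gardens Walk ends → Gardens Walk and Park Tour overlap.
Museum Photo starts exactly when Gardens Walk ends (back-to-back, no overlap) — done with Gardens Walk.
Museum Photo starts before Park Tour ends → Park Tour and Museum Photo overlap.
Observatory Lunch starts before Park Tour ends → Park Tour and Observatory Lunch overlap.
Observatory Tasting starts after Park Tour ends — done with Park Tour.
Observatory Lunch starts before Museum Photo ends → Museum Photo and Observatory Lunch overlap.
Observatory Tasting starts after Museum Photo ends — done with Museum Photo.
Observatory Tasting starts exactly when Observatory Lunch ends (back-to-back, no overlap) — done with Observatory Lunch.
Old-Town Walk starts exactly when Observatory Tasting ends (back-to-back, no overlap) — done with Observatory Tasting.
Gallery Transfer starts after Old-Town Walk ends.

Gallery Visit & Harbour Photo, Gardens Walk & Harbour Photo, Gardens Walk & Park Tour, Museum Photo & Observatory Lunch, Museum Photo & Park Tour, Observatory Lunch & Park Tour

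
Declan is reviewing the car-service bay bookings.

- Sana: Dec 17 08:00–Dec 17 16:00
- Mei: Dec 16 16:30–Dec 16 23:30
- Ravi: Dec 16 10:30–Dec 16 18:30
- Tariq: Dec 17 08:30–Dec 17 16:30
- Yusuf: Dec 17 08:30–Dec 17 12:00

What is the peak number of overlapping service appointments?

Walk through starts and ends in time order (an end at T is processed before a start at T):
Dec 16 10:30 start Ravi → 1
Dec 16 16:30 start Mei → 2
Dec 16 18:30 end Ravi → 1
Dec 16 23:30 end Mei → 0
Dec 17 08:00 start Sana → 1
Dec 17 08:30 start Tariq → 2
Dec 17 08:30 start Yusuf → 3
Dec 17 12:00 end Yusuf → 2
Dec 17 16:00 end Sana → 1
Dec 17 16:30 end Tariq → 0
Peak is 3, at Dec 17 08:30 (Sana, Tariq, Yusuf).

3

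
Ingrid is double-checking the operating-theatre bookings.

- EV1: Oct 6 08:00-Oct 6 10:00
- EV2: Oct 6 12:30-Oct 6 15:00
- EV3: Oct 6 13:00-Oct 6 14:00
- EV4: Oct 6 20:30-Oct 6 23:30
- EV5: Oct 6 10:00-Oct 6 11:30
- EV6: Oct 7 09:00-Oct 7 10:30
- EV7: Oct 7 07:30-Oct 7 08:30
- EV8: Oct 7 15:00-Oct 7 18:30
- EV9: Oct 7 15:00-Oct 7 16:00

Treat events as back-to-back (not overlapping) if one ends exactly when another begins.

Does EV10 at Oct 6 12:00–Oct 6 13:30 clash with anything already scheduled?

EV1: ends Oct 6 10:00 at or before EV10 starts Oct 6 12:00 → clear.
EV5: ends Oct 6 11:30 at or before EV10 starts Oct 6 12:00 → clear.
EV2: starts Oct 6 12:30 before EV10 ends Oct 6 13:30, and ends Oct 6 15:00 after EV10 starts Oct 6 12:00 → overlap.
EV3: starts Oct 6 13:00 before EV10 ends Oct 6 13:30, and ends Oct 6 14:00 after EV10 starts Oct 6 12:00 → overlap.
EV4: starts Oct 6 20:30 at or after EV10 ends Oct 6 13:30 → clear.
EV7: starts Oct 7 07:30 at or after EV10 ends Oct 6 13:30 → clear.
EV6: starts Oct 7 09:00 at or after EV10 ends Oct 6 13:30 → clear.
EV8: starts Oct 7 15:00 at or after EV10 ends Oct 6 13:30 → clear.
EV9: starts Oct 7 15:00 at or after EV10 ends Oct 6 13:30 → clear.
EV10 overlaps EV2, EV3.

Yes — it overlaps EV2, EV3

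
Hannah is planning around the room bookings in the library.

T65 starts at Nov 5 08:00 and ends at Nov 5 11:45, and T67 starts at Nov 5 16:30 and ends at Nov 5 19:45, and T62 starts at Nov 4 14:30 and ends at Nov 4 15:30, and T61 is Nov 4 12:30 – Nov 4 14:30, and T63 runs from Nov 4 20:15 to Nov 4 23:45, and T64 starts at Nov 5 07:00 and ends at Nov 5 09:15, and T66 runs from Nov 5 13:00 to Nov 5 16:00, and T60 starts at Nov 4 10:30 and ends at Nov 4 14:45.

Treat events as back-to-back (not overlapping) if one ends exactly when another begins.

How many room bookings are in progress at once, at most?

2

Sort all start/end points and keep a running count:
Nov 4 10:30 start T60 → 1
Nov 4 12:30 start T61 → 2
Nov 4 14:30 end T61 → 1
Nov 4 14:30 start T62 → 2
Nov 4 14:45 end T60 → 1
Nov 4 15:30 end T62 → 0
Nov 4 20:15 start T63 → 1
Nov 4 23:45 end T63 → 0
Nov 5 07:00 start T64 → 1
Nov 5 08:00 start T65 → 2
Nov 5 09:15 end T64 → 1
Nov 5 11:45 end T65 → 0
Nov 5 13:00 start T66 → 1
Nov 5 16:00 end T66 → 0
Nov 5 16:30 start T67 → 1
Nov 5 19:45 end T67 → 0
Peak is 2, at Nov 4 12:30 (T60, T61).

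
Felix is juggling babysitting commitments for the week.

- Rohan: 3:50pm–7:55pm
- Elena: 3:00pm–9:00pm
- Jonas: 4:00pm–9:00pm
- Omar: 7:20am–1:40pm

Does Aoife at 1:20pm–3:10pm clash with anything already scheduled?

Omar: starts 7:20am before Aoife ends 3:10pm, and ends 1:40pm after Aoife starts 1:20pm → overlap.
Elena: starts 3:00pm before Aoife ends 3:10pm, and ends 9:00pm after Aoife starts 1:20pm → overlap.
Rohan: starts 3:50pm at or after Aoife ends 3:10pm → clear.
Jonas: starts 4:00pm at or after Aoife ends 3:10pm → clear.
Aoife overlaps Omar, Elena.

Yes — it overlaps Elena, Omar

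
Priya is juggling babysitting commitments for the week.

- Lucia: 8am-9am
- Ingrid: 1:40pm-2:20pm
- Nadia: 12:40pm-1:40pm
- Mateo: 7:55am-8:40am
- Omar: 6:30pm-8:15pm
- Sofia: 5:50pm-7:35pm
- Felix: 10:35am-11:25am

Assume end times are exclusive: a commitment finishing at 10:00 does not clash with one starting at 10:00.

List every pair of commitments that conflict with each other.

Lucia & Mateo, Omar & Sofia

Sorted by start: Mateo, Lucia, Felix, Nadia, Ingrid, Sofia, Omar.
Lucia starts before Mateo ends → Mateo and Lucia overlap.
Felix starts after Mateo ends, so Mateo has no further overlaps.
Felix starts after Lucia ends, so Lucia has no further overlaps.
Nadia starts after Felix ends, so Felix has no further overlaps.
Ingrid starts exactly when Nadia ends (back-to-back, no overlap), so Nadia has no further overlaps.
Sofia starts after Ingrid ends, so Ingrid has no further overlaps.
Omar starts before Sofia ends → Sofia and Omar overlap.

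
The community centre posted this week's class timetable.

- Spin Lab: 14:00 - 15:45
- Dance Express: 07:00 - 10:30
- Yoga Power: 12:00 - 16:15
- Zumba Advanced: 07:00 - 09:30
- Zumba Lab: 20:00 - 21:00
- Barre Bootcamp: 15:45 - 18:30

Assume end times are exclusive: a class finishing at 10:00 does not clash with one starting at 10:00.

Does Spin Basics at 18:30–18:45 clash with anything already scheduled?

Dance Express: ends 10:30 at or before Spin Basics starts 18:30 → clear.
Zumba Advanced: ends 09:30 at or before Spin Basics starts 18:30 → clear.
Yoga Power: ends 16:15 at or before Spin Basics starts 18:30 → clear.
Spin Lab: ends 15:45 at or before Spin Basics starts 18:30 → clear.
Barre Bootcamp: ends 18:30 at or before Spin Basics starts 18:30 → clear.
Zumba Lab: starts 20:00 at or after Spin Basics ends 18:45 → clear.

No — it doesn't clash with anything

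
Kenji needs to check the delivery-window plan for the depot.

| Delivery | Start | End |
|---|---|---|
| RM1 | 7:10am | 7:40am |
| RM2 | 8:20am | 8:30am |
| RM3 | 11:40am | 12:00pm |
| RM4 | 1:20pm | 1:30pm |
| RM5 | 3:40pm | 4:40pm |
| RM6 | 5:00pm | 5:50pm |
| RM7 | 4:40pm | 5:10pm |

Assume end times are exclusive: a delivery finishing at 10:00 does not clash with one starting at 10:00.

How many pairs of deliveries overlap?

Sorted by start: RM1, RM2, RM3, RM4, RM5, RM7, RM6.
RM2 starts after RM1 ends; RM1 is clear from here.
RM3 starts after RM2 ends; RM2 is clear from here.
RM4 starts after RM3 ends; RM3 is clear from here.
RM5 starts after RM4 ends; RM4 is clear from here.
RM7 starts exactly when RM5 ends (back-to-back, no overlap); RM5 is clear from here.
RM6 starts before RM7 ends → RM7 and RM6 overlap.
Overlapping pairs: RM6 & RM7 — 1 in total.

1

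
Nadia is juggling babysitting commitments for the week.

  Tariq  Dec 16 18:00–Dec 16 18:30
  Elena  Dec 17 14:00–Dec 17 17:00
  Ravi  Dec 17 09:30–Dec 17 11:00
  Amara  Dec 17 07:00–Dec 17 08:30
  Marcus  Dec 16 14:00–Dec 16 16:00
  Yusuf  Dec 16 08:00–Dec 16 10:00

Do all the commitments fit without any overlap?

Yes

Two intervals overlap when each starts before the other ends.
Sorted by start: Yusuf, Marcus, Tariq, Amara, Ravi, Elena.
Marcus starts after Yusuf ends, so nothing later overlaps Yusuf either.
Tariq starts after Marcus ends, so nothing later overlaps Marcus either.
Amara starts after Tariq ends, so nothing later overlaps Tariq either.
Ravi starts after Amara ends, so nothing later overlaps Amara either.
Elena starts after Ravi ends.
Every pair is clear; the schedule has no overlaps.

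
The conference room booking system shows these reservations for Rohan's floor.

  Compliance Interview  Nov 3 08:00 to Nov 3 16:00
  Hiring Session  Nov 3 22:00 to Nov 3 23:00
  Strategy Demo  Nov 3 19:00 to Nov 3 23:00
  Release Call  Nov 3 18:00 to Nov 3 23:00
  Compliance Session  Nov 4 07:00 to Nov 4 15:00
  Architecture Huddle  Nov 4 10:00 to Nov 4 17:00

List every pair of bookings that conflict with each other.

Architecture Huddle & Compliance Session, Hiring Session & Release Call, Hiring Session & Strategy Demo, Release Call & Strategy Demo

Two intervals overlap when each starts before the other ends.
Sorted by start: Compliance Interview, Release Call, Strategy Demo, Hiring Session, Compliance Session, Architecture Huddle.
Release Call starts after Compliance Interview ends, so nothing later overlaps Compliance Interview either.
Strategy Demo starts before Release Call ends → Release Call and Strategy Demo overlap.
Hiring Session starts before Release Call ends → Release Call and Hiring Session overlap.
Compliance Session starts after Release Call ends, so nothing later overlaps Release Call either.
Hiring Session starts before Strategy Demo ends → Strategy Demo and Hiring Session overlap.
Compliance Session starts after Strategy Demo ends, so nothing later overlaps Strategy Demo either.
Compliance Session starts after Hiring Session ends, so nothing later overlaps Hiring Session either.
Architecture Huddle starts before Compliance Session ends → Compliance Session and Architecture Huddle overlap.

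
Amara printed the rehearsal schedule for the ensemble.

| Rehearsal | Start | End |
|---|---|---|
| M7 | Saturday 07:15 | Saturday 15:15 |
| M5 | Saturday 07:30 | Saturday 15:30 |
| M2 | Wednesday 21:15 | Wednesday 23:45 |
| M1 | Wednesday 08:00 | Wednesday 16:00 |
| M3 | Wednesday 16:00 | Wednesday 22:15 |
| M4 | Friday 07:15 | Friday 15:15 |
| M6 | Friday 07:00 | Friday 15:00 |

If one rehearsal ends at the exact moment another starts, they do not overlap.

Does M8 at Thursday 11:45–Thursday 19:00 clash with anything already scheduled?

M1: ends Wednesday 16:00 at or before M8 starts Thursday 11:45 → clear.
M3: ends Wednesday 22:15 at or before M8 starts Thursday 11:45 → clear.
M2: ends Wednesday 23:45 at or before M8 starts Thursday 11:45 → clear.
M6: starts Friday 07:00 at or after M8 ends Thursday 19:00 → clear.
M4: starts Friday 07:15 at or after M8 ends Thursday 19:00 → clear.
M7: starts Saturday 07:15 at or after M8 ends Thursday 19:00 → clear.
M5: starts Saturday 07:30 at or after M8 ends Thursday 19:00 → clear.

No — it doesn't clash with anything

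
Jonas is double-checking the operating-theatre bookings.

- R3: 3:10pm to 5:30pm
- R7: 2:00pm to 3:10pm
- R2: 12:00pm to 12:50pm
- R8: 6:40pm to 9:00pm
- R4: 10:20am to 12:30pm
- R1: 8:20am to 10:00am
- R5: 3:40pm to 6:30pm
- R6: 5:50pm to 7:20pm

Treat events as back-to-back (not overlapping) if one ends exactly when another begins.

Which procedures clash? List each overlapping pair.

R2 & R4, R3 & R5, R5 & R6, R6 & R8

Sorted by start: R1, R4, R2, R7, R3, R5, R6, R8.
R4 starts after R1 ends, so nothing later overlaps R1 either.
R2 starts before R4 ends → R4 and R2 overlap.
R7 starts after R4 ends, so nothing later overlaps R4 either.
R7 starts after R2 ends, so nothing later overlaps R2 either.
R3 starts exactly when R7 ends (back-to-back, no overlap), so nothing later overlaps R7 either.
R5 starts before R3 ends → R3 and R5 overlap.
R6 starts after R3 ends, so nothing later overlaps R3 either.
R6 starts before R5 ends → R5 and R6 overlap.
R8 starts after R5 ends.
R8 starts before R6 ends → R6 and R8 overlap.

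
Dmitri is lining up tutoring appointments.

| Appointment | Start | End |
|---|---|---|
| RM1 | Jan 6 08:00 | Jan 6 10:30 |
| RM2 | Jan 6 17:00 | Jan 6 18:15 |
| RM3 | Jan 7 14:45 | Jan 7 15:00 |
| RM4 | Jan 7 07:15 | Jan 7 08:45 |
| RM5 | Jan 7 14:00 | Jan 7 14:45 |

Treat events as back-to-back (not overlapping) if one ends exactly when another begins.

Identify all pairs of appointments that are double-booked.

Check each pair: they overlap iff neither finishes before the other starts.
Sorted by start: RM1, RM2, RM4, RM5, RM3.
RM2 starts after RM1 ends; RM1 is clear from here.
RM4 starts after RM2 ends; RM2 is clear from here.
RM5 starts after RM4 ends; RM4 is clear from here.
RM3 starts exactly when RM5 ends (back-to-back, no overlap).

no overlapping pairs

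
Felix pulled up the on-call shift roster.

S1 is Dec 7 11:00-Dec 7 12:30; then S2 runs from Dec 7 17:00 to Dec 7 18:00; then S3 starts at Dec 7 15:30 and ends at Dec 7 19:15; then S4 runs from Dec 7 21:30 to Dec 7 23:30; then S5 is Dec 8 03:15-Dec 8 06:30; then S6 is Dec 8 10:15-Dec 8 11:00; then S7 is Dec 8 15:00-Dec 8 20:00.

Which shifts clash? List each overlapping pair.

S2 & S3

Sorted by start: S1, S3, S2, S4, S5, S6, S7.
S3 starts after S1 ends — done with S1.
S2 starts before S3 ends → S3 and S2 overlap.
S4 starts after S3 ends — done with S3.
S4 starts after S2 ends — done with S2.
S5 starts after S4 ends — done with S4.
S6 starts after S5 ends — done with S5.
S7 starts after S6 ends.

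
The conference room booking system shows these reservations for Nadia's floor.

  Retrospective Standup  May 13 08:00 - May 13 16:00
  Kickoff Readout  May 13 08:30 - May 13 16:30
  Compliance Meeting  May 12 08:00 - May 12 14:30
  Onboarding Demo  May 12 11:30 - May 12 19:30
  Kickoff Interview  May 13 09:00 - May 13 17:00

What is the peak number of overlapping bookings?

Walk through starts and ends in time order (an end at T is processed before a start at T):
May 12 08:00 start Compliance Meeting → 1
May 12 11:30 start Onboarding Demo → 2
May 12 14:30 end Compliance Meeting → 1
May 12 19:30 end Onboarding Demo → 0
May 13 08:00 start Retrospective Standup → 1
May 13 08:30 start Kickoff Readout → 2
May 13 09:00 start Kickoff Interview → 3
May 13 16:00 end Retrospective Standup → 2
May 13 16:30 end Kickoff Readout → 1
May 13 17:00 end Kickoff Interview → 0
Peak is 3, at May 13 09:00 (Kickoff Interview, Kickoff Readout, Retrospective Standup).

3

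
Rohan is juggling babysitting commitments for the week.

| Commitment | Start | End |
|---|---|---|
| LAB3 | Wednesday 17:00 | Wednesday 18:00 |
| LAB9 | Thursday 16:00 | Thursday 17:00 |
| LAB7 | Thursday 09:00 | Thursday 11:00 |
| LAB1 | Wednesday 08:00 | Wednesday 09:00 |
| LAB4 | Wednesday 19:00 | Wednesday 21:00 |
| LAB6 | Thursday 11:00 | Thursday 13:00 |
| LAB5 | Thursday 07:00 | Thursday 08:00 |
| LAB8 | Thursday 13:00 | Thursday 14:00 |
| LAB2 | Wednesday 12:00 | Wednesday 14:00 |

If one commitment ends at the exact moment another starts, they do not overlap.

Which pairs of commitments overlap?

Check each pair: they overlap iff neither finishes before the other starts.
Sorted by start: LAB1, LAB2, LAB3, LAB4, LAB5, LAB7, LAB6, LAB8, LAB9.
LAB2 starts after LAB1 ends, so nothing later overlaps LAB1 either.
LAB3 starts after LAB2 ends, so nothing later overlaps LAB2 either.
LAB4 starts after LAB3 ends, so nothing later overlaps LAB3 either.
LAB5 starts after LAB4 ends, so nothing later overlaps LAB4 either.
LAB7 starts after LAB5 ends, so nothing later overlaps LAB5 either.
LAB6 starts exactly when LAB7 ends (back-to-back, no overlap), so nothing later overlaps LAB7 either.
LAB8 starts exactly when LAB6 ends (back-to-back, no overlap), so nothing later overlaps LAB6 either.
LAB9 starts after LAB8 ends.

none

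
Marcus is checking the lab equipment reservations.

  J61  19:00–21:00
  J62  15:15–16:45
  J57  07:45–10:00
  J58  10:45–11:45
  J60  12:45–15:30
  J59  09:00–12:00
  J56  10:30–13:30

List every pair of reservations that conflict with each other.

J56 & J58, J56 & J59, J56 & J60, J57 & J59, J58 & J59, J60 & J62

Sorted by start: J57, J59, J56, J58, J60, J62, J61.
J59 starts before J57 ends → J57 and J59 overlap.
J56 starts after J57 ends; J57 is clear from here.
J56 starts before J59 ends → J59 and J56 overlap.
J58 starts before J59 ends → J59 and J58 overlap.
J60 starts after J59 ends; J59 is clear from here.
J58 starts before J56 ends → J56 and J58 overlap.
J60 starts before J56 ends → J56 and J60 overlap.
J62 starts after J56 ends; J56 is clear from here.
J60 starts after J58 ends; J58 is clear from here.
J62 starts before J60 ends → J60 and J62 overlap.
J61 starts after J60 ends.
J61 starts after J62 ends.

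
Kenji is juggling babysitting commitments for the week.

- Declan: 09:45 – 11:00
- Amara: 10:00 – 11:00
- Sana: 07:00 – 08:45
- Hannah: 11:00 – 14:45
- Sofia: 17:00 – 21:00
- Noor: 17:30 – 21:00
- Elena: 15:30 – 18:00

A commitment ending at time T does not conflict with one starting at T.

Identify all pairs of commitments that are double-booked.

Amara & Declan, Elena & Noor, Elena & Sofia, Noor & Sofia

Two intervals overlap when each starts before the other ends.
Sorted by start: Sana, Declan, Amara, Hannah, Elena, Sofia, Noor.
Declan starts after Sana ends; Sana is clear from here.
Amara starts before Declan ends → Declan and Amara overlap.
Hannah starts exactly when Declan ends (back-to-back, no overlap); Declan is clear from here.
Hannah starts exactly when Amara ends (back-to-back, no overlap); Amara is clear from here.
Elena starts after Hannah ends; Hannah is clear from here.
Sofia starts before Elena ends → Elena and Sofia overlap.
Noor starts before Elena ends → Elena and Noor overlap.
Noor starts before Sofia ends → Sofia and Noor overlap.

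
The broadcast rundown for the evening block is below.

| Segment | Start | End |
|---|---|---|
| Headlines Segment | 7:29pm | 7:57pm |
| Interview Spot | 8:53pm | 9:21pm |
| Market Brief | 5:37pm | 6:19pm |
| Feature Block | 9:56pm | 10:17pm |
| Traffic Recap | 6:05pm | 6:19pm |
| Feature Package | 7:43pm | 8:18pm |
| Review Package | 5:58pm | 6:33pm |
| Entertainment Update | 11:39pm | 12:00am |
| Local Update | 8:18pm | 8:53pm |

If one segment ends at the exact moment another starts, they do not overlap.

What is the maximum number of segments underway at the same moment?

3

Walk through starts and ends in time order (an end at T is processed before a start at T):
5:37pm start Market Brief → 1
5:58pm start Review Package → 2
6:05pm start Traffic Recap → 3
6:19pm end Market Brief → 2
6:19pm end Traffic Recap → 1
6:33pm end Review Package → 0
7:29pm start Headlines Segment → 1
7:43pm start Feature Package → 2
7:57pm end Headlines Segment → 1
8:18pm end Feature Package → 0
8:18pm start Local Update → 1
8:53pm end Local Update → 0
8:53pm start Interview Spot → 1
9:21pm end Interview Spot → 0
9:56pm start Feature Block → 1
10:17pm end Feature Block → 0
11:39pm start Entertainment Update → 1
12:00am end Entertainment Update → 0
Peak is 3, at 6:05pm (Market Brief, Review Package, Traffic Recap).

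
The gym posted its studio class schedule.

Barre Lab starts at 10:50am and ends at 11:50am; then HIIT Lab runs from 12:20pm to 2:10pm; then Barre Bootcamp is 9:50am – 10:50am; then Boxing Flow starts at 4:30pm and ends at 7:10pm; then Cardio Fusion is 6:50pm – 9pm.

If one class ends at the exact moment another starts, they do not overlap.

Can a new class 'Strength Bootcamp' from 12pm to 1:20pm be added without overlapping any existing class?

No — it overlaps HIIT Lab

Barre Bootcamp: ends 10:50am at or before Strength Bootcamp starts 12pm → clear.
Barre Lab: ends 11:50am at or before Strength Bootcamp starts 12pm → clear.
HIIT Lab: starts 12:20pm before Strength Bootcamp ends 1:20pm, and ends 2:10pm after Strength Bootcamp starts 12pm → overlap.
Boxing Flow: starts 4:30pm at or after Strength Bootcamp ends 1:20pm → clear.
Cardio Fusion: starts 6:50pm at or after Strength Bootcamp ends 1:20pm → clear.
Strength Bootcamp overlaps HIIT Lab.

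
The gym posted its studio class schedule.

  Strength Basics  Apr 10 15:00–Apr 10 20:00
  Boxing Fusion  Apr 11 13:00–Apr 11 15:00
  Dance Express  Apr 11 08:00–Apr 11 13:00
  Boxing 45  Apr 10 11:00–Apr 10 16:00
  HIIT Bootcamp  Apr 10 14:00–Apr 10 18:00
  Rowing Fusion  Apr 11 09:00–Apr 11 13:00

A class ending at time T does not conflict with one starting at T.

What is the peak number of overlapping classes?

Sort all start/end points and keep a running count:
Apr 10 11:00 start Boxing 45 → 1
Apr 10 14:00 start HIIT Bootcamp → 2
Apr 10 15:00 start Strength Basics → 3
Apr 10 16:00 end Boxing 45 → 2
Apr 10 18:00 end HIIT Bootcamp → 1
Apr 10 20:00 end Strength Basics → 0
Apr 11 08:00 start Dance Express → 1
Apr 11 09:00 start Rowing Fusion → 2
Apr 11 13:00 end Dance Express → 1
Apr 11 13:00 end Rowing Fusion → 0
Apr 11 13:00 start Boxing Fusion → 1
Apr 11 15:00 end Boxing Fusion → 0
Peak is 3, at Apr 10 15:00 (Boxing 45, HIIT Bootcamp, Strength Basics).

3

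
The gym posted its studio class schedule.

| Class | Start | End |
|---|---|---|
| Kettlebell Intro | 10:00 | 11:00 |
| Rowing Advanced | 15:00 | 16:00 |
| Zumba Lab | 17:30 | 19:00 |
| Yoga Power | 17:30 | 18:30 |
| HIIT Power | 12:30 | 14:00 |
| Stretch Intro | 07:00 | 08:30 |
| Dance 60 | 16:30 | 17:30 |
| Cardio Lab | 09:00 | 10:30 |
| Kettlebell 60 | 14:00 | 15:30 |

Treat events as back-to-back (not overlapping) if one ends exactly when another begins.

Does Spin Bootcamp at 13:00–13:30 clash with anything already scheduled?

Yes — it overlaps HIIT Power

Stretch Intro: ends 08:30 at or before Spin Bootcamp starts 13:00 → clear.
Cardio Lab: ends 10:30 at or before Spin Bootcamp starts 13:00 → clear.
Kettlebell Intro: ends 11:00 at or before Spin Bootcamp starts 13:00 → clear.
HIIT Power: starts 12:30 before Spin Bootcamp ends 13:30, and ends 14:00 after Spin Bootcamp starts 13:00 → overlap.
Kettlebell 60: starts 14:00 at or after Spin Bootcamp ends 13:30 → clear.
Rowing Advanced: starts 15:00 at or after Spin Bootcamp ends 13:30 → clear.
Dance 60: starts 16:30 at or after Spin Bootcamp ends 13:30 → clear.
Zumba Lab: starts 17:30 at or after Spin Bootcamp ends 13:30 → clear.
Yoga Power: starts 17:30 at or after Spin Bootcamp ends 13:30 → clear.
Spin Bootcamp overlaps HIIT Power.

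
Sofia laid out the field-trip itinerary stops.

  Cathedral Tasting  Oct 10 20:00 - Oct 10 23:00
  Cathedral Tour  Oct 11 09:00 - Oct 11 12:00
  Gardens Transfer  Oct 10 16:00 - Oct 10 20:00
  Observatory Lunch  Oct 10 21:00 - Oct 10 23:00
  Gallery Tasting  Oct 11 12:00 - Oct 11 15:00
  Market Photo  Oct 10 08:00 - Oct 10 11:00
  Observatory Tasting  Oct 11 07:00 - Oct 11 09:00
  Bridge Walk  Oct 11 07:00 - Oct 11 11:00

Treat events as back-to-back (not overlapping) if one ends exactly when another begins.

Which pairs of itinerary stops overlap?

Sorted by start: Market Photo, Gardens Transfer, Cathedral Tasting, Observatory Lunch, Bridge Walk, Observatory Tasting, Cathedral Tour, Gallery Tasting.
Gardens Transfer starts after Market Photo ends — done with Market Photo.
Cathedral Tasting starts exactly when Gardens Transfer ends (back-to-back, no overlap) — done with Gardens Transfer.
Observatory Lunch starts before Cathedral Tasting ends → Cathedral Tasting and Observatory Lunch overlap.
Bridge Walk starts after Cathedral Tasting ends — done with Cathedral Tasting.
Bridge Walk starts after Observatory Lunch ends — done with Observatory Lunch.
Observatory Tasting starts before Bridge Walk ends → Bridge Walk and Observatory Tasting overlap.
Cathedral Tour starts before Bridge Walk ends → Bridge Walk and Cathedral Tour overlap.
Gallery Tasting starts after Bridge Walk ends.
Cathedral Tour starts exactly when Observatory Tasting ends (back-to-back, no overlap) — done with Observatory Tasting.
Gallery Tasting starts exactly when Cathedral Tour ends (back-to-back, no overlap).

Bridge Walk & Cathedral Tour, Bridge Walk & Observatory Tasting, Cathedral Tasting & Observatory Lunch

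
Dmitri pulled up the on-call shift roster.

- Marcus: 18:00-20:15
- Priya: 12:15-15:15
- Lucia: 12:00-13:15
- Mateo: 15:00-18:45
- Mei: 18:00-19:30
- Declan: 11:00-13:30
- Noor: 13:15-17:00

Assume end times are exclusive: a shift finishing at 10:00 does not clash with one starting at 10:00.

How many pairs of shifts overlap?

Sorted by start: Declan, Lucia, Priya, Noor, Mateo, Mei, Marcus.
Lucia starts before Declan ends → Declan and Lucia overlap.
Priya starts before Declan ends → Declan and Priya overlap.
Noor starts before Declan ends → Declan and Noor overlap.
Mateo starts after Declan ends — done with Declan.
Priya starts before Lucia ends → Lucia and Priya overlap.
Noor starts exactly when Lucia ends (back-to-back, no overlap) — done with Lucia.
Noor starts before Priya ends → Priya and Noor overlap.
Mateo starts before Priya ends → Priya and Mateo overlap.
Mei starts after Priya ends — done with Priya.
Mateo starts before Noor ends → Noor and Mateo overlap.
Mei starts after Noor ends — done with Noor.
Mei starts before Mateo ends → Mateo and Mei overlap.
Marcus starts before Mateo ends → Mateo and Marcus overlap.
Marcus starts before Mei ends → Mei and Marcus overlap.
Overlapping pairs: Declan & Lucia, Declan & Noor, Declan & Priya, Lucia & Priya, Marcus & Mateo, Marcus & Mei, Mateo & Mei, Mateo & Noor, Mateo & Priya, Noor & Priya — 10 in total.

10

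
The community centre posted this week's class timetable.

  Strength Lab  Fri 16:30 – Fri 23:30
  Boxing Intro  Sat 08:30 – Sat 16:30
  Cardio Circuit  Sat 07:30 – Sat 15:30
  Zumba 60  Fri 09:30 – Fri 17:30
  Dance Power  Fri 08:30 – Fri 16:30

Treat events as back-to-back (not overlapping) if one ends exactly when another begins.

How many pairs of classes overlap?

3

Sorted by start: Dance Power, Zumba 60, Strength Lab, Cardio Circuit, Boxing Intro.
Zumba 60 starts before Dance Power ends → Dance Power and Zumba 60 overlap.
Strength Lab starts exactly when Dance Power ends (back-to-back, no overlap); Dance Power is clear from here.
Strength Lab starts before Zumba 60 ends → Zumba 60 and Strength Lab overlap.
Cardio Circuit starts after Zumba 60 ends; Zumba 60 is clear from here.
Cardio Circuit starts after Strength Lab ends; Strength Lab is clear from here.
Boxing Intro starts before Cardio Circuit ends → Cardio Circuit and Boxing Intro overlap.
Overlapping pairs: Boxing Intro & Cardio Circuit, Dance Power & Zumba 60, Strength Lab & Zumba 60 — 3 in total.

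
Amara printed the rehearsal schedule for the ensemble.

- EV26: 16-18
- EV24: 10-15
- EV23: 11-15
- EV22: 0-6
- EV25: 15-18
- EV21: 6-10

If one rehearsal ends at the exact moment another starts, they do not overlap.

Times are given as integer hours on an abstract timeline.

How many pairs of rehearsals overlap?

2

Sorted by start: EV22, EV21, EV24, EV23, EV25, EV26.
EV21 starts exactly when EV22 ends (back-to-back, no overlap) — done with EV22.
EV24 starts exactly when EV21 ends (back-to-back, no overlap) — done with EV21.
EV23 starts before EV24 ends → EV24 and EV23 overlap.
EV25 starts exactly when EV24 ends (back-to-back, no overlap) — done with EV24.
EV25 starts exactly when EV23 ends (back-to-back, no overlap) — done with EV23.
EV26 starts before EV25 ends → EV25 and EV26 overlap.
Overlapping pairs: EV23 & EV24, EV25 & EV26 — 2 in total.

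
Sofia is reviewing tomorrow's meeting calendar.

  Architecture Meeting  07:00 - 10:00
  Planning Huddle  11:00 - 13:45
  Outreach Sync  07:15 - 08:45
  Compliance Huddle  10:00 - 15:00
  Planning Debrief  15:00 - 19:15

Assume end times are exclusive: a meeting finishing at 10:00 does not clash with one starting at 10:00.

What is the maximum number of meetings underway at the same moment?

2

Sort all start/end points and keep a running count:
07:00 start Architecture Meeting → 1
07:15 start Outreach Sync → 2
08:45 end Outreach Sync → 1
10:00 end Architecture Meeting → 0
10:00 start Compliance Huddle → 1
11:00 start Planning Huddle → 2
13:45 end Planning Huddle → 1
15:00 end Compliance Huddle → 0
15:00 start Planning Debrief → 1
19:15 end Planning Debrief → 0
Peak is 2, at 07:15 (Architecture Meeting, Outreach Sync).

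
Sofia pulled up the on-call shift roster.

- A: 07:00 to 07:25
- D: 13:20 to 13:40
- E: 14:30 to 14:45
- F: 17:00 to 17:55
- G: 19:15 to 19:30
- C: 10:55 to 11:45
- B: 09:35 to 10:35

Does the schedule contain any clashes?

Two intervals overlap when each starts before the other ends.
Sorted by start: A, B, C, D, E, F, G.
B starts after A ends — done with A.
C starts after B ends — done with B.
D starts after C ends — done with C.
E starts after D ends — done with D.
F starts after E ends — done with E.
G starts after F ends.
Every pair is clear; the schedule has no overlaps.

No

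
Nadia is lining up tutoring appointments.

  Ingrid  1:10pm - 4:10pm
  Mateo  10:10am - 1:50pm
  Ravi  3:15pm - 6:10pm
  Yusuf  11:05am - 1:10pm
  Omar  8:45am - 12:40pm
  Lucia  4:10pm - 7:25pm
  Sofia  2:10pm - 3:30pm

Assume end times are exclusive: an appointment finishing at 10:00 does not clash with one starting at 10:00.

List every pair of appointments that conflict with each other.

Ingrid & Mateo, Ingrid & Ravi, Ingrid & Sofia, Lucia & Ravi, Mateo & Omar, Mateo & Yusuf, Omar & Yusuf, Ravi & Sofia

Sorted by start: Omar, Mateo, Yusuf, Ingrid, Sofia, Ravi, Lucia.
Mateo starts before Omar ends → Omar and Mateo overlap.
Yusuf starts before Omar ends → Omar and Yusuf overlap.
Ingrid starts after Omar ends, so nothing later overlaps Omar either.
Yusuf starts before Mateo ends → Mateo and Yusuf overlap.
Ingrid starts before Mateo ends → Mateo and Ingrid overlap.
Sofia starts after Mateo ends, so nothing later overlaps Mateo either.
Ingrid starts exactly when Yusuf ends (back-to-back, no overlap), so nothing later overlaps Yusuf either.
Sofia starts before Ingrid ends → Ingrid and Sofia overlap.
Ravi starts before Ingrid ends → Ingrid and Ravi overlap.
Lucia starts exactly when Ingrid ends (back-to-back, no overlap).
Ravi starts before Sofia ends → Sofia and Ravi overlap.
Lucia starts after Sofia ends.
Lucia starts before Ravi ends → Ravi and Lucia overlap.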